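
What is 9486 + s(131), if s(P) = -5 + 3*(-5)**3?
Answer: 9106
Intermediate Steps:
s(P) = -380 (s(P) = -5 + 3*(-125) = -5 - 375 = -380)
9486 + s(131) = 9486 - 380 = 9106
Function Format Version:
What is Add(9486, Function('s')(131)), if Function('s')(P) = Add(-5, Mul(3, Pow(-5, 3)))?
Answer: 9106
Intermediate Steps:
Function('s')(P) = -380 (Function('s')(P) = Add(-5, Mul(3, -125)) = Add(-5, -375) = -380)
Add(9486, Function('s')(131)) = Add(9486, -380) = 9106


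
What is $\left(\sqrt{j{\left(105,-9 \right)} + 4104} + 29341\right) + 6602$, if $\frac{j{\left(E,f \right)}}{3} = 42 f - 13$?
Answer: $35943 + \sqrt{2931} \approx 35997.0$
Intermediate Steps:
$j{\left(E,f \right)} = -39 + 126 f$ ($j{\left(E,f \right)} = 3 \left(42 f - 13\right) = 3 \left(-13 + 42 f\right) = -39 + 126 f$)
$\left(\sqrt{j{\left(105,-9 \right)} + 4104} + 29341\right) + 6602 = \left(\sqrt{\left(-39 + 126 \left(-9\right)\right) + 4104} + 29341\right) + 6602 = \left(\sqrt{\left(-39 - 1134\right) + 4104} + 29341\right) + 6602 = \left(\sqrt{-1173 + 4104} + 29341\right) + 6602 = \left(\sqrt{2931} + 29341\right) + 6602 = \left(29341 + \sqrt{2931}\right) + 6602 = 35943 + \sqrt{2931}$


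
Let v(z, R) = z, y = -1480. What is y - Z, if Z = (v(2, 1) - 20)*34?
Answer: -868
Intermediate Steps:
Z = -612 (Z = (2 - 20)*34 = -18*34 = -612)
y - Z = -1480 - 1*(-612) = -1480 + 612 = -868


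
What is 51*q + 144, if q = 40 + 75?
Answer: 6009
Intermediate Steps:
q = 115
51*q + 144 = 51*115 + 144 = 5865 + 144 = 6009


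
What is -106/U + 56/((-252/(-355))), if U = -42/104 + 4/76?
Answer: 1188922/3123 ≈ 380.70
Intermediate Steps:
U = -347/988 (U = -42*1/104 + 4*(1/76) = -21/52 + 1/19 = -347/988 ≈ -0.35121)
-106/U + 56/((-252/(-355))) = -106/(-347/988) + 56/((-252/(-355))) = -106*(-988/347) + 56/((-252*(-1/355))) = 104728/347 + 56/(252/355) = 104728/347 + 56*(355/252) = 104728/347 + 710/9 = 1188922/3123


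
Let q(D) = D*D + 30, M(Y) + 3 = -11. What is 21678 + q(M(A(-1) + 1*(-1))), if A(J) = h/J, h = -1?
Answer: 21904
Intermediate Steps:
A(J) = -1/J
M(Y) = -14 (M(Y) = -3 - 11 = -14)
q(D) = 30 + D² (q(D) = D² + 30 = 30 + D²)
21678 + q(M(A(-1) + 1*(-1))) = 21678 + (30 + (-14)²) = 21678 + (30 + 196) = 21678 + 226 = 21904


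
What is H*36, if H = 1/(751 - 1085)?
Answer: -18/167 ≈ -0.10778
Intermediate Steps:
H = -1/334 (H = 1/(-334) = -1/334 ≈ -0.0029940)
H*36 = -1/334*36 = -18/167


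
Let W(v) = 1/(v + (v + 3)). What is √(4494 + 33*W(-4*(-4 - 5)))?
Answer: √112361/5 ≈ 67.041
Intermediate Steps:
W(v) = 1/(3 + 2*v) (W(v) = 1/(v + (3 + v)) = 1/(3 + 2*v))
√(4494 + 33*W(-4*(-4 - 5))) = √(4494 + 33/(3 + 2*(-4*(-4 - 5)))) = √(4494 + 33/(3 + 2*(-4*(-9)))) = √(4494 + 33/(3 + 2*36)) = √(4494 + 33/(3 + 72)) = √(4494 + 33/75) = √(4494 + 33*(1/75)) = √(4494 + 11/25) = √(112361/25) = √112361/5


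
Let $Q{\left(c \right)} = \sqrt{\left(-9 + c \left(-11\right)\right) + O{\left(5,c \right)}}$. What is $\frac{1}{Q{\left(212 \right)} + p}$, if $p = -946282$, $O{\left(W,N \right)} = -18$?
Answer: $- \frac{946282}{895449625883} - \frac{i \sqrt{2359}}{895449625883} \approx -1.0568 \cdot 10^{-6} - 5.424 \cdot 10^{-11} i$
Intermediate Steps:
$Q{\left(c \right)} = \sqrt{-27 - 11 c}$ ($Q{\left(c \right)} = \sqrt{\left(-9 + c \left(-11\right)\right) - 18} = \sqrt{\left(-9 - 11 c\right) - 18} = \sqrt{-27 - 11 c}$)
$\frac{1}{Q{\left(212 \right)} + p} = \frac{1}{\sqrt{-27 - 2332} - 946282} = \frac{1}{\sqrt{-2359} - 946282} = \frac{1}{i \sqrt{2359} - 946282} = \frac{1}{-946282 + i \sqrt{2359}}$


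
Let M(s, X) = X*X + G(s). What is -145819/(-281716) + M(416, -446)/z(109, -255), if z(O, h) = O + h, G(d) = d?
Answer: -28066862069/20565268 ≈ -1364.8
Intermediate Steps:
M(s, X) = s + X² (M(s, X) = X*X + s = X² + s = s + X²)
-145819/(-281716) + M(416, -446)/z(109, -255) = -145819/(-281716) + (416 + (-446)²)/(109 - 255) = -145819*(-1/281716) + (416 + 198916)/(-146) = 145819/281716 + 199332*(-1/146) = 145819/281716 - 99666/73 = -28066862069/20565268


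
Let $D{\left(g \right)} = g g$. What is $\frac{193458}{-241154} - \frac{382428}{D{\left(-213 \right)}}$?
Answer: $- \frac{5611168773}{607828657} \approx -9.2315$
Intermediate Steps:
$D{\left(g \right)} = g^{2}$
$\frac{193458}{-241154} - \frac{382428}{D{\left(-213 \right)}} = \frac{193458}{-241154} - \frac{382428}{\left(-213\right)^{2}} = 193458 \left(- \frac{1}{241154}\right) - \frac{382428}{45369} = - \frac{96729}{120577} - \frac{42492}{5041} = - \frac{5611168773}{607828657}$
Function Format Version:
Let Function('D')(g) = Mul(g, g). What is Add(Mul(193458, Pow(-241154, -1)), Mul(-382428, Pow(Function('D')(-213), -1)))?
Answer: Rational(-5611168773, 607828657) ≈ -9.2315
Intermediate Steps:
Function('D')(g) = Pow(g, 2)
Add(Mul(193458, Pow(-241154, -1)), Mul(-382428, Pow(Function('D')(-213), -1))) = Add(Mul(193458, Pow(-241154, -1)), Mul(-382428, Pow(Pow(-213, 2), -1))) = Add(Mul(193458, Rational(-1, 241154)), Mul(-382428, Pow(45369, -1))) = Add(Rational(-96729, 120577), Mul(-382428, Rational(1, 45369))) = Add(Rational(-96729, 120577), Rational(-42492, 5041)) = Rational(-5611168773, 607828657)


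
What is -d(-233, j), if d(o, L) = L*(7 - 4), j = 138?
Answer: -414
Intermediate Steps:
d(o, L) = 3*L (d(o, L) = L*3 = 3*L)
-d(-233, j) = -3*138 = -1*414 = -414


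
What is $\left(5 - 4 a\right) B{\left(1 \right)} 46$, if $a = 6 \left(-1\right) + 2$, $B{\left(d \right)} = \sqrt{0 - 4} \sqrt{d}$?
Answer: $1932 i \approx 1932.0 i$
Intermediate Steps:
$B{\left(d \right)} = 2 i \sqrt{d}$ ($B{\left(d \right)} = \sqrt{-4} \sqrt{d} = 2 i \sqrt{d}$)
$a = -4$ ($a = -6 + 2 = -4$)
$\left(5 - 4 a\right) B{\left(1 \right)} 46 = \left(5 - -16\right) 2 i \sqrt{1} \cdot 46 = \left(5 + 16\right) 2 i 1 \cdot 46 = 21 \cdot 2 i 46 = 42 i 46 = 1932 i$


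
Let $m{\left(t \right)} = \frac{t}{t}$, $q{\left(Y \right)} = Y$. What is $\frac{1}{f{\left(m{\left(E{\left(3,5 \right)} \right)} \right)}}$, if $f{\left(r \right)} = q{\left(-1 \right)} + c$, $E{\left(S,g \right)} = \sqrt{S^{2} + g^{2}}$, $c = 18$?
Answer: $\frac{1}{17} \approx 0.058824$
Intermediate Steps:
$m{\left(t \right)} = 1$
$f{\left(r \right)} = 17$ ($f{\left(r \right)} = -1 + 18 = 17$)
$\frac{1}{f{\left(m{\left(E{\left(3,5 \right)} \right)} \right)}} = \frac{1}{17}$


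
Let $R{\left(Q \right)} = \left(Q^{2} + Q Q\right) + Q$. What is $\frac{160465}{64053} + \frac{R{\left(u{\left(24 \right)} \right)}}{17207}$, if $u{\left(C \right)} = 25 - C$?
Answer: $\frac{2761313414}{1102159971} \approx 2.5054$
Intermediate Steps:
$R{\left(Q \right)} = Q + 2 Q^{2}$ ($R{\left(Q \right)} = \left(Q^{2} + Q^{2}\right) + Q = 2 Q^{2} + Q = Q + 2 Q^{2}$)
$\frac{160465}{64053} + \frac{R{\left(u{\left(24 \right)} \right)}}{17207} = \frac{160465}{64053} + \frac{\left(25 - 24\right) \left(1 + 2 \left(25 - 24\right)\right)}{17207} = 160465 \cdot \frac{1}{64053} + \left(25 - 24\right) \left(1 + 2 \left(25 - 24\right)\right) \frac{1}{17207} = \frac{160465}{64053} + 1 \left(1 + 2 \cdot 1\right) \frac{1}{17207} = \frac{160465}{64053} + 1 \left(1 + 2\right) \frac{1}{17207} = \frac{160465}{64053} + 1 \cdot 3 \cdot \frac{1}{17207} = \frac{160465}{64053} + 3 \cdot \frac{1}{17207} = \frac{160465}{64053} + \frac{3}{17207} = \frac{2761313414}{1102159971}$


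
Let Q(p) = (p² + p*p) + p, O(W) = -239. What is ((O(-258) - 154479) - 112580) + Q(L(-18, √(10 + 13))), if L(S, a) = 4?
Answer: -267262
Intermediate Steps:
Q(p) = p + 2*p² (Q(p) = (p² + p²) + p = 2*p² + p = p + 2*p²)
((O(-258) - 154479) - 112580) + Q(L(-18, √(10 + 13))) = ((-239 - 154479) - 112580) + 4*(1 + 2*4) = (-154718 - 112580) + 4*(1 + 8) = -267298 + 4*9 = -267298 + 36 = -267262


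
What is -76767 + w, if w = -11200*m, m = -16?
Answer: 102433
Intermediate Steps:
w = 179200 (w = -11200*(-16) = 179200)
-76767 + w = -76767 + 179200 = 102433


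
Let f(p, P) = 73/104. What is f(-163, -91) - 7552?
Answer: -785335/104 ≈ -7551.3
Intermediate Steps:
f(p, P) = 73/104 (f(p, P) = 73*(1/104) = 73/104)
f(-163, -91) - 7552 = 73/104 - 7552 = -785335/104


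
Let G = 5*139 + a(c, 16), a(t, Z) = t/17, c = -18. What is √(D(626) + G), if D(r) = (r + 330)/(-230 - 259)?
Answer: √47820374553/8313 ≈ 26.306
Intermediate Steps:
a(t, Z) = t/17 (a(t, Z) = t*(1/17) = t/17)
G = 11797/17 (G = 5*139 + (1/17)*(-18) = 695 - 18/17 = 11797/17 ≈ 693.94)
D(r) = -110/163 - r/489 (D(r) = (330 + r)/(-489) = (330 + r)*(-1/489) = -110/163 - r/489)
√(D(626) + G) = √((-110/163 - 1/489*626) + 11797/17) = √((-110/163 - 626/489) + 11797/17) = √(-956/489 + 11797/17) = √(5752481/8313) = √47820374553/8313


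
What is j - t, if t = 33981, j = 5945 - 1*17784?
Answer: -45820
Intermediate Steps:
j = -11839 (j = 5945 - 17784 = -11839)
j - t = -11839 - 1*33981 = -11839 - 33981 = -45820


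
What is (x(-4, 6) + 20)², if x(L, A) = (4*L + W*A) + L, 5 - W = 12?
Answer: 1764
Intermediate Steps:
W = -7 (W = 5 - 1*12 = 5 - 12 = -7)
x(L, A) = -7*A + 5*L (x(L, A) = (4*L - 7*A) + L = (-7*A + 4*L) + L = -7*A + 5*L)
(x(-4, 6) + 20)² = ((-7*6 + 5*(-4)) + 20)² = ((-42 - 20) + 20)² = (-62 + 20)² = (-42)² = 1764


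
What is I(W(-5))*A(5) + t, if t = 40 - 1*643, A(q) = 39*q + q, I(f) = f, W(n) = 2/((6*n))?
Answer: -1849/3 ≈ -616.33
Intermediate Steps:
W(n) = 1/(3*n) (W(n) = 2*(1/(6*n)) = 1/(3*n))
A(q) = 40*q
t = -603 (t = 40 - 643 = -603)
I(W(-5))*A(5) + t = ((1/3)/(-5))*(40*5) - 603 = ((1/3)*(-1/5))*200 - 603 = -1/15*200 - 603 = -40/3 - 603 = -1849/3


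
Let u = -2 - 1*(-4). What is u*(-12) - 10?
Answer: -34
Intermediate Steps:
u = 2 (u = -2 + 4 = 2)
u*(-12) - 10 = 2*(-12) - 10 = -24 - 10 = -34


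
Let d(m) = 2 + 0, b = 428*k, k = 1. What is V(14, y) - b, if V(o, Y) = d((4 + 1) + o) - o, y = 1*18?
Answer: -440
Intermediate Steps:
b = 428 (b = 428*1 = 428)
d(m) = 2
y = 18
V(o, Y) = 2 - o
V(14, y) - b = (2 - 1*14) - 1*428 = (2 - 14) - 428 = -12 - 428 = -440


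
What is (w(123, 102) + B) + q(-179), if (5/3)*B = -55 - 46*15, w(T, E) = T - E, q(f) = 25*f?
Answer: -4901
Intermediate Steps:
B = -447 (B = 3*(-55 - 46*15)/5 = 3*(-55 - 690)/5 = (⅗)*(-745) = -447)
(w(123, 102) + B) + q(-179) = ((123 - 1*102) - 447) + 25*(-179) = ((123 - 102) - 447) - 4475 = (21 - 447) - 4475 = -426 - 4475 = -4901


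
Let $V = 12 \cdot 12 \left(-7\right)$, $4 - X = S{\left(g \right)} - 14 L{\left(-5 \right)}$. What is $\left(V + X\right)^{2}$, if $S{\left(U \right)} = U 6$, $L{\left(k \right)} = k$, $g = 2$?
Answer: $1179396$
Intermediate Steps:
$S{\left(U \right)} = 6 U$
$X = -78$ ($X = 4 - \left(6 \cdot 2 - -70\right) = 4 - \left(12 + 70\right) = 4 - 82 = -78$)
$V = -1008$ ($V = 144 \left(-7\right) = -1008$)
$\left(V + X\right)^{2} = \left(-1008 - 78\right)^{2} = \left(-1086\right)^{2} = 1179396$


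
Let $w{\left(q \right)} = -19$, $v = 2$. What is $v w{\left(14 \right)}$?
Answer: $-38$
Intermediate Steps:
$v w{\left(14 \right)} = 2 \left(-19\right) = -38$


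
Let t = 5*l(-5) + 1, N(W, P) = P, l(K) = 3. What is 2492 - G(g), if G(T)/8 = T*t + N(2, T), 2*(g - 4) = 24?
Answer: 316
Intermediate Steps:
g = 16 (g = 4 + (½)*24 = 4 + 12 = 16)
t = 16 (t = 5*3 + 1 = 15 + 1 = 16)
G(T) = 136*T (G(T) = 8*(T*16 + T) = 8*(16*T + T) = 8*(17*T) = 136*T)
2492 - G(g) = 2492 - 136*16 = 2492 - 1*2176 = 2492 - 2176 = 316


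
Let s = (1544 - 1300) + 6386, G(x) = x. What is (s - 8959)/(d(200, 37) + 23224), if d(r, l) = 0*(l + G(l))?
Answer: -2329/23224 ≈ -0.10028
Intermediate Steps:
s = 6630 (s = 244 + 6386 = 6630)
d(r, l) = 0 (d(r, l) = 0*(l + l) = 0*(2*l) = 0)
(s - 8959)/(d(200, 37) + 23224) = (6630 - 8959)/(0 + 23224) = -2329/23224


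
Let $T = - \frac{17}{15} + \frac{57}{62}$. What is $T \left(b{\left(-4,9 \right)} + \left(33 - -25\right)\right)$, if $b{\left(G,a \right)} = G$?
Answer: $- \frac{1791}{155} \approx -11.555$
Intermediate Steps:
$T = - \frac{199}{930}$ ($T = \left(-17\right) \frac{1}{15} + 57 \cdot \frac{1}{62} = - \frac{17}{15} + \frac{57}{62} = - \frac{199}{930} \approx -0.21398$)
$T \left(b{\left(-4,9 \right)} + \left(33 - -25\right)\right) = - \frac{199 \left(-4 + \left(33 - -25\right)\right)}{930} = - \frac{199 \left(-4 + \left(33 + 25\right)\right)}{930} = - \frac{199 \left(-4 + 58\right)}{930} = \left(- \frac{199}{930}\right) 54 = - \frac{1791}{155}$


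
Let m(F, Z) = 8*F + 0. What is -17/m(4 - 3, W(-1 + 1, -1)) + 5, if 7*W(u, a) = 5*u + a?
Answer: 23/8 ≈ 2.8750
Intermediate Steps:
W(u, a) = a/7 + 5*u/7 (W(u, a) = (5*u + a)/7 = (a + 5*u)/7 = a/7 + 5*u/7)
m(F, Z) = 8*F
-17/m(4 - 3, W(-1 + 1, -1)) + 5 = -17/(8*(4 - 3)) + 5 = -17/(8*1) + 5 = -17/8 + 5 = 23/8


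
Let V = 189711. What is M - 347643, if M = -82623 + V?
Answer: -240555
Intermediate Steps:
M = 107088 (M = -82623 + 189711 = 107088)
M - 347643 = 107088 - 347643 = -240555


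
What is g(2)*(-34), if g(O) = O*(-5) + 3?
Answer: 238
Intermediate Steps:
g(O) = 3 - 5*O (g(O) = -5*O + 3 = 3 - 5*O)
g(2)*(-34) = (3 - 5*2)*(-34) = (3 - 10)*(-34) = -7*(-34) = 238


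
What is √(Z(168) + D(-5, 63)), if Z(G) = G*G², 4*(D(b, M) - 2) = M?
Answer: √18966599/2 ≈ 2177.5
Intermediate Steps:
D(b, M) = 2 + M/4
Z(G) = G³
√(Z(168) + D(-5, 63)) = √(168³ + (2 + (¼)*63)) = √(4741632 + (2 + 63/4)) = √(4741632 + 71/4) = √(18966599/4) = √18966599/2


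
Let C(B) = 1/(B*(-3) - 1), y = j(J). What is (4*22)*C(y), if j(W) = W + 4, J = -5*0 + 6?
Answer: -88/31 ≈ -2.8387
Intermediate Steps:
J = 6 (J = 0 + 6 = 6)
j(W) = 4 + W
y = 10 (y = 4 + 6 = 10)
C(B) = 1/(-1 - 3*B) (C(B) = 1/(-3*B - 1) = 1/(-1 - 3*B))
(4*22)*C(y) = (4*22)*(-1/(1 + 3*10)) = 88*(-1/(1 + 30)) = 88*(-1/31) = -88/31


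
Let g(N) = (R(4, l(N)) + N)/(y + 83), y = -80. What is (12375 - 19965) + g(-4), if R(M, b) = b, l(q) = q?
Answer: -22778/3 ≈ -7592.7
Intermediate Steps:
g(N) = 2*N/3 (g(N) = (N + N)/(-80 + 83) = (2*N)/3 = (2*N)*(1/3) = 2*N/3)
(12375 - 19965) + g(-4) = (12375 - 19965) + (2/3)*(-4) = -7590 - 8/3 = -22778/3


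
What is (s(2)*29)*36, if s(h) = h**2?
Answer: 4176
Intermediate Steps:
(s(2)*29)*36 = (2**2*29)*36 = (4*29)*36 = 116*36 = 4176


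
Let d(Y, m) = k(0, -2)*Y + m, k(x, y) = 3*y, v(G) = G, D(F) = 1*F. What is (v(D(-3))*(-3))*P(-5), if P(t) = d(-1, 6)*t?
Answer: -540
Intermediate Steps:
D(F) = F
d(Y, m) = m - 6*Y (d(Y, m) = (3*(-2))*Y + m = -6*Y + m = m - 6*Y)
P(t) = 12*t (P(t) = (6 - 6*(-1))*t = (6 + 6)*t = 12*t)
(v(D(-3))*(-3))*P(-5) = (-3*(-3))*(12*(-5)) = 9*(-60) = -540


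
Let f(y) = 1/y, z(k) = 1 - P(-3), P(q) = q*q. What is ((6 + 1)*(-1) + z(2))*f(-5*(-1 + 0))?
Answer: -3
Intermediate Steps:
P(q) = q²
z(k) = -8 (z(k) = 1 - 1*(-3)² = 1 - 1*9 = 1 - 9 = -8)
f(y) = 1/y
((6 + 1)*(-1) + z(2))*f(-5*(-1 + 0)) = ((6 + 1)*(-1) - 8)/((-5*(-1 + 0))) = (7*(-1) - 8)/((-5*(-1))) = (-7 - 8)/5 = -15*⅕ = -3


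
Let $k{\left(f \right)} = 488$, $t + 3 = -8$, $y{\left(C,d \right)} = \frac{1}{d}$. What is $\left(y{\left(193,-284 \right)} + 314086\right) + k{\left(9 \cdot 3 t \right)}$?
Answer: $\frac{89339015}{284} \approx 3.1457 \cdot 10^{5}$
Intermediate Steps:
$t = -11$ ($t = -3 - 8 = -11$)
$\left(y{\left(193,-284 \right)} + 314086\right) + k{\left(9 \cdot 3 t \right)} = \left(\frac{1}{-284} + 314086\right) + 488 = \left(- \frac{1}{284} + 314086\right) + 488 = \frac{89200423}{284} + 488 = \frac{89339015}{284}$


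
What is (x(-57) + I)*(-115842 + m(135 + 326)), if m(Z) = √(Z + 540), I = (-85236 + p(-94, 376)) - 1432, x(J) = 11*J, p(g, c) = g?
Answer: 10123316538 - 87389*√1001 ≈ 1.0121e+10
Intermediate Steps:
I = -86762 (I = (-85236 - 94) - 1432 = -85330 - 1432 = -86762)
m(Z) = √(540 + Z)
(x(-57) + I)*(-115842 + m(135 + 326)) = (11*(-57) - 86762)*(-115842 + √(540 + (135 + 326))) = (-627 - 86762)*(-115842 + √(540 + 461)) = -87389*(-115842 + √1001) = 10123316538 - 87389*√1001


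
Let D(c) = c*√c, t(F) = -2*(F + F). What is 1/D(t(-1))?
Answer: ⅛ ≈ 0.12500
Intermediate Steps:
t(F) = -4*F
D(c) = c^(3/2)
1/D(t(-1)) = 1/((-4*(-1))^(3/2)) = 1/(4^(3/2)) = 1/8 = ⅛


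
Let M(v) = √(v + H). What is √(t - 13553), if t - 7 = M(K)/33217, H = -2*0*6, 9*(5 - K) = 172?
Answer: √(-134516139116346 + 99651*I*√127)/99651 ≈ 4.8583e-7 + 116.39*I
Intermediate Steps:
K = -127/9 (K = 5 - ⅑*172 = 5 - 172/9 = -127/9 ≈ -14.111)
H = 0 (H = 0*6 = 0)
M(v) = √v (M(v) = √(v + 0) = √v)
t = 7 + I*√127/99651 (t = 7 + √(-127/9)/33217 = 7 + (I*√127/3)*(1/33217) = 7 + I*√127/99651 ≈ 7.0 + 0.00011309*I)
√(t - 13553) = √((7 + I*√127/99651) - 13553) = √(-13546 + I*√127/99651)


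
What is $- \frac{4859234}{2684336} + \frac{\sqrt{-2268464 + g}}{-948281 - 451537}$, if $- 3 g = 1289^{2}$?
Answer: $- \frac{2429617}{1342168} - \frac{i \sqrt{25400739}}{4199454} \approx -1.8102 - 0.0012001 i$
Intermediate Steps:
$g = - \frac{1661521}{3}$ ($g = - \frac{1289^{2}}{3} = \left(- \frac{1}{3}\right) 1661521 = - \frac{1661521}{3} \approx -5.5384 \cdot 10^{5}$)
$- \frac{4859234}{2684336} + \frac{\sqrt{-2268464 + g}}{-948281 - 451537} = - \frac{4859234}{2684336} + \frac{\sqrt{-2268464 - \frac{1661521}{3}}}{-948281 - 451537} = \left(-4859234\right) \frac{1}{2684336} + \frac{\sqrt{- \frac{8466913}{3}}}{-948281 - 451537} = - \frac{2429617}{1342168} + \frac{\frac{1}{3} i \sqrt{25400739}}{-1399818} = - \frac{2429617}{1342168} + \frac{i \sqrt{25400739}}{3} \left(- \frac{1}{1399818}\right) = - \frac{2429617}{1342168} - \frac{i \sqrt{25400739}}{4199454}$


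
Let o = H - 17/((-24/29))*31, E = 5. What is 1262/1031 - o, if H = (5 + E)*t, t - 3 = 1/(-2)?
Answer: -16345085/24744 ≈ -660.57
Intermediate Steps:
t = 5/2 (t = 3 + 1/(-2) = 3 - 1/2 = 5/2 ≈ 2.5000)
H = 25 (H = (5 + 5)*(5/2) = 10*(5/2) = 25)
o = 15883/24 (o = 25 - 17/((-24/29))*31 = 25 - 17/((-24*1/29))*31 = 25 - 17/(-24/29)*31 = 25 - 17*(-29/24)*31 = 25 + (493/24)*31 = 25 + 15283/24 = 15883/24 ≈ 661.79)
1262/1031 - o = 1262/1031 - 1*15883/24 = 1262*(1/1031) - 15883/24 = 1262/1031 - 15883/24 = -16345085/24744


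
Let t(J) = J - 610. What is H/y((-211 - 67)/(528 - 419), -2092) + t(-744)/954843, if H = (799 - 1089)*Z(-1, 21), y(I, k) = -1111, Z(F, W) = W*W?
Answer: 122113366976/1060830573 ≈ 115.11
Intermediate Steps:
Z(F, W) = W**2
t(J) = -610 + J
H = -127890 (H = (799 - 1089)*21**2 = -290*441 = -127890)
H/y((-211 - 67)/(528 - 419), -2092) + t(-744)/954843 = -127890/(-1111) + (-610 - 744)/954843 = -127890*(-1/1111) - 1354*1/954843 = 127890/1111 - 1354/954843 = 122113366976/1060830573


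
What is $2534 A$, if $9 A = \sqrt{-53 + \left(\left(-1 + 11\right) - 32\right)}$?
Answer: $\frac{12670 i \sqrt{3}}{9} \approx 2438.3 i$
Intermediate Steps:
$A = \frac{5 i \sqrt{3}}{9}$ ($A = \frac{\sqrt{-53 + \left(\left(-1 + 11\right) - 32\right)}}{9} = \frac{\sqrt{-53 + \left(10 - 32\right)}}{9} = \frac{\sqrt{-53 - 22}}{9} = \frac{\sqrt{-75}}{9} = \frac{5 i \sqrt{3}}{9} \approx 0.96225 i$)
$2534 A = 2534 \frac{5 i \sqrt{3}}{9} = \frac{12670 i \sqrt{3}}{9}$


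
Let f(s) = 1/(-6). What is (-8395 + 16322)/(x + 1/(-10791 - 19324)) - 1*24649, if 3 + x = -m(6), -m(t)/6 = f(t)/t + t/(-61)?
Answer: -1108050002089/41408491 ≈ -26759.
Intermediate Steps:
f(s) = -⅙
m(t) = 1/t + 6*t/61 (m(t) = -6*(-1/(6*t) + t/(-61)) = -6*(-1/(6*t) + t*(-1/61)) = -6*(-1/(6*t) - t/61) = 1/t + 6*t/61)
x = -1375/366 (x = -3 - (1/6 + (6/61)*6) = -3 - (⅙ + 36/61) = -3 - 1*277/366 = -3 - 277/366 = -1375/366 ≈ -3.7568)
(-8395 + 16322)/(x + 1/(-10791 - 19324)) - 1*24649 = (-8395 + 16322)/(-1375/366 + 1/(-10791 - 19324)) - 1*24649 = 7927/(-1375/366 + 1/(-30115)) - 24649 = 7927/(-1375/366 - 1/30115) - 24649 = 7927/(-41408491/11022090) - 24649 = 7927*(-11022090/41408491) - 24649 = -87372107430/41408491 - 24649 = -1108050002089/41408491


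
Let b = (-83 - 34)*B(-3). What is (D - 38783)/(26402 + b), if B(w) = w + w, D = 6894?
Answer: -2899/2464 ≈ -1.1765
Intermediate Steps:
B(w) = 2*w
b = 702 (b = (-83 - 34)*(2*(-3)) = -117*(-6) = 702)
(D - 38783)/(26402 + b) = (6894 - 38783)/(26402 + 702) = -31889/27104 = -31889*1/27104 = -2899/2464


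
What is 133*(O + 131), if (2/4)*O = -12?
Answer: 14231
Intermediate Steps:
O = -24 (O = 2*(-12) = -24)
133*(O + 131) = 133*(-24 + 131) = 133*107 = 14231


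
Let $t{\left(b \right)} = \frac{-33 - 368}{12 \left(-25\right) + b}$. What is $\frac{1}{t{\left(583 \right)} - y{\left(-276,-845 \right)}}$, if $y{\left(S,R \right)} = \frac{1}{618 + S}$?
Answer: $- \frac{96786}{137425} \approx -0.70428$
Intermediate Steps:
$t{\left(b \right)} = - \frac{401}{-300 + b}$
$\frac{1}{t{\left(583 \right)} - y{\left(-276,-845 \right)}} = \frac{1}{- \frac{401}{-300 + 583} - \frac{1}{618 - 276}} = \frac{1}{- \frac{401}{283} - \frac{1}{342}} = \frac{1}{- \frac{137425}{96786}} = - \frac{96786}{137425}$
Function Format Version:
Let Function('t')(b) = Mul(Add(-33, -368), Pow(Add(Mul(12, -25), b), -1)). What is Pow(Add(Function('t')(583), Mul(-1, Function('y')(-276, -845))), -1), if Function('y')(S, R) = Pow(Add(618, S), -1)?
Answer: Rational(-96786, 137425) ≈ -0.70428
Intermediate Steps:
Function('t')(b) = Mul(-401, Pow(Add(-300, b), -1))
Pow(Add(Function('t')(583), Mul(-1, Function('y')(-276, -845))), -1) = Pow(Add(Mul(-401, Pow(Add(-300, 583), -1)), Mul(-1, Pow(Add(618, -276), -1))), -1) = Pow(Add(Mul(-401, Pow(283, -1)), Mul(-1, Pow(342, -1))), -1) = Pow(Add(Mul(-401, Rational(1, 283)), Mul(-1, Rational(1, 342))), -1) = Pow(Add(Rational(-401, 283), Rational(-1, 342)), -1) = Pow(Rational(-137425, 96786), -1) = Rational(-96786, 137425)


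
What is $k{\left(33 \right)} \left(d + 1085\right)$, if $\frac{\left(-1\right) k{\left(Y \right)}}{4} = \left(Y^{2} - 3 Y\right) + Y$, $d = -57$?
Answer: $-4206576$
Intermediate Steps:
$k{\left(Y \right)} = - 4 Y^{2} + 8 Y$ ($k{\left(Y \right)} = - 4 \left(\left(Y^{2} - 3 Y\right) + Y\right) = - 4 \left(Y^{2} - 2 Y\right) = - 4 Y^{2} + 8 Y$)
$k{\left(33 \right)} \left(d + 1085\right) = 4 \cdot 33 \left(2 - 33\right) \left(-57 + 1085\right) = 4 \cdot 33 \left(2 - 33\right) 1028 = 4 \cdot 33 \left(-31\right) 1028 = \left(-4092\right) 1028 = -4206576$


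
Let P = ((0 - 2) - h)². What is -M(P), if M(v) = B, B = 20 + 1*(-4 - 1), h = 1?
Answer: -15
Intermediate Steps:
P = 9 (P = ((0 - 2) - 1*1)² = (-2 - 1)² = (-3)² = 9)
B = 15 (B = 20 + 1*(-5) = 20 - 5 = 15)
M(v) = 15
-M(P) = -1*15 = -15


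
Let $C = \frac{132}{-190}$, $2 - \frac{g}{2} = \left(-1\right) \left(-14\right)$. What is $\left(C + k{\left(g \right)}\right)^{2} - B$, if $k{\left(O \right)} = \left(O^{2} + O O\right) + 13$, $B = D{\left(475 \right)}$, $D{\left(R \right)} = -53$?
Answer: $\frac{12234829206}{9025} \approx 1.3557 \cdot 10^{6}$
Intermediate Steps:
$g = -24$ ($g = 4 - 2 \left(\left(-1\right) \left(-14\right)\right) = 4 - 28 = -24$)
$C = - \frac{66}{95}$ ($C = 132 \left(- \frac{1}{190}\right) = - \frac{66}{95} \approx -0.69474$)
$B = -53$
$k{\left(O \right)} = 13 + 2 O^{2}$ ($k{\left(O \right)} = \left(O^{2} + O^{2}\right) + 13 = 2 O^{2} + 13 = 13 + 2 O^{2}$)
$\left(C + k{\left(g \right)}\right)^{2} - B = \left(- \frac{66}{95} + \left(13 + 2 \left(-24\right)^{2}\right)\right)^{2} - -53 = \left(- \frac{66}{95} + \left(13 + 2 \cdot 576\right)\right)^{2} + 53 = \left(- \frac{66}{95} + \left(13 + 1152\right)\right)^{2} + 53 = \left(- \frac{66}{95} + 1165\right)^{2} + 53 = \left(\frac{110609}{95}\right)^{2} + 53 = \frac{12234350881}{9025} + 53 = \frac{12234829206}{9025}$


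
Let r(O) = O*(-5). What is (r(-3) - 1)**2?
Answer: 196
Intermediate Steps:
r(O) = -5*O
(r(-3) - 1)**2 = (-5*(-3) - 1)**2 = (15 - 1)**2 = 14**2 = 196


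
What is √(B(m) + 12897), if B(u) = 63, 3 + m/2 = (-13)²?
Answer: 36*√10 ≈ 113.84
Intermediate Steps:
m = 332 (m = -6 + 2*(-13)² = -6 + 2*169 = -6 + 338 = 332)
√(B(m) + 12897) = √(63 + 12897) = √12960 = 36*√10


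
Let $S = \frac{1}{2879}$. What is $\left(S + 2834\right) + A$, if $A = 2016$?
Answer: $\frac{13963151}{2879} \approx 4850.0$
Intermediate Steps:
$S = \frac{1}{2879} \approx 0.00034734$
$\left(S + 2834\right) + A = \left(\frac{1}{2879} + 2834\right) + 2016 = \frac{8159087}{2879} + 2016 = \frac{13963151}{2879}$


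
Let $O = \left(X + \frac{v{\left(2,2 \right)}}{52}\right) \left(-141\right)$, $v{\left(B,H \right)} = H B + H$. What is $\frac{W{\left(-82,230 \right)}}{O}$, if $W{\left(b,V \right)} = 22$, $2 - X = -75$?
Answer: $- \frac{572}{282705} \approx -0.0020233$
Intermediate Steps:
$v{\left(B,H \right)} = H + B H$ ($v{\left(B,H \right)} = B H + H = H + B H$)
$X = 77$ ($X = 2 - -75 = 2 + 75 = 77$)
$O = - \frac{282705}{26}$ ($O = \left(77 + \frac{2 \left(1 + 2\right)}{52}\right) \left(-141\right) = \left(77 + 2 \cdot 3 \cdot \frac{1}{52}\right) \left(-141\right) = \left(77 + 6 \cdot \frac{1}{52}\right) \left(-141\right) = \left(77 + \frac{3}{26}\right) \left(-141\right) = \frac{2005}{26} \left(-141\right) = - \frac{282705}{26} \approx -10873.0$)
$\frac{W{\left(-82,230 \right)}}{O} = \frac{22}{- \frac{282705}{26}} = 22 \left(- \frac{26}{282705}\right) = - \frac{572}{282705}$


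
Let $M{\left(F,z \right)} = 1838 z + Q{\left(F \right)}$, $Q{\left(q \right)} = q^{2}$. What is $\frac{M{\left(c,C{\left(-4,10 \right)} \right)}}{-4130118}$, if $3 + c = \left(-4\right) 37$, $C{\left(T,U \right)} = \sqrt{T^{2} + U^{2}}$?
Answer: $- \frac{22801}{4130118} - \frac{1838 \sqrt{29}}{2065059} \approx -0.010314$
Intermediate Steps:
$c = -151$ ($c = -3 - 148 = -151$)
$M{\left(F,z \right)} = F^{2} + 1838 z$ ($M{\left(F,z \right)} = 1838 z + F^{2} = F^{2} + 1838 z$)
$\frac{M{\left(c,C{\left(-4,10 \right)} \right)}}{-4130118} = \frac{\left(-151\right)^{2} + 1838 \sqrt{\left(-4\right)^{2} + 10^{2}}}{-4130118} = \left(22801 + 1838 \sqrt{16 + 100}\right) \left(- \frac{1}{4130118}\right) = \left(22801 + 1838 \sqrt{116}\right) \left(- \frac{1}{4130118}\right) = \left(22801 + 1838 \cdot 2 \sqrt{29}\right) \left(- \frac{1}{4130118}\right) = \left(22801 + 3676 \sqrt{29}\right) \left(- \frac{1}{4130118}\right) = - \frac{22801}{4130118} - \frac{1838 \sqrt{29}}{2065059}$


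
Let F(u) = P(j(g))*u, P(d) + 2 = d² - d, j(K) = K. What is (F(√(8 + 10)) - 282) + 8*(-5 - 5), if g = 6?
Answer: -362 + 84*√2 ≈ -243.21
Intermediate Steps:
P(d) = -2 + d² - d (P(d) = -2 + (d² - d) = -2 + d² - d)
F(u) = 28*u (F(u) = (-2 + 6² - 1*6)*u = (-2 + 36 - 6)*u = 28*u)
(F(√(8 + 10)) - 282) + 8*(-5 - 5) = (28*√(8 + 10) - 282) + 8*(-5 - 5) = (28*√18 - 282) + 8*(-10) = (28*(3*√2) - 282) - 80 = (84*√2 - 282) - 80 = (-282 + 84*√2) - 80 = -362 + 84*√2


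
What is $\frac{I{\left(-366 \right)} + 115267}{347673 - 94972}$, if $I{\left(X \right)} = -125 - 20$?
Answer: $\frac{115122}{252701} \approx 0.45557$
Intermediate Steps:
$I{\left(X \right)} = -145$
$\frac{I{\left(-366 \right)} + 115267}{347673 - 94972} = \frac{-145 + 115267}{347673 - 94972} = \frac{115122}{252701}$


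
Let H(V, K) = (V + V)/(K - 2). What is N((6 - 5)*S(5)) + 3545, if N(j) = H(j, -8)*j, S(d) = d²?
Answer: 3420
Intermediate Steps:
H(V, K) = 2*V/(-2 + K) (H(V, K) = (2*V)/(-2 + K) = 2*V/(-2 + K))
N(j) = -j²/5 (N(j) = (2*j/(-2 - 8))*j = (2*j/(-10))*j = (2*j*(-⅒))*j = (-j/5)*j = -j²/5)
N((6 - 5)*S(5)) + 3545 = -625*(6 - 5)²/5 + 3545 = -(1*25)²/5 + 3545 = -⅕*25² + 3545 = -⅕*625 + 3545 = -125 + 3545 = 3420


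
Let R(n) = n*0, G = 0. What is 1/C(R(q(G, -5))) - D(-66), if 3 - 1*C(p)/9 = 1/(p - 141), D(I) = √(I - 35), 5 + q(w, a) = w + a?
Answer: 47/1272 - I*√101 ≈ 0.03695 - 10.05*I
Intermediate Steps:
q(w, a) = -5 + a + w (q(w, a) = -5 + (w + a) = -5 + (a + w) = -5 + a + w)
D(I) = √(-35 + I)
R(n) = 0
C(p) = 27 - 9/(-141 + p) (C(p) = 27 - 9/(p - 141) = 27 - 9/(-141 + p))
1/C(R(q(G, -5))) - D(-66) = 1/(9*(-424 + 3*0)/(-141 + 0)) - √(-35 - 66) = 1/(9*(-424 + 0)/(-141)) - √(-101) = 1/(9*(-1/141)*(-424)) - I*√101 = 1/(1272/47) - I*√101 = 47/1272 - I*√101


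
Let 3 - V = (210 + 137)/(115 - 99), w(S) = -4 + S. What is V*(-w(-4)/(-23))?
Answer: 13/2 ≈ 6.5000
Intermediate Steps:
V = -299/16 (V = 3 - (210 + 137)/(115 - 99) = 3 - 347/16 = -299/16 ≈ -18.688)
V*(-w(-4)/(-23)) = -299*(-(-4 - 4))/(16*(-23)) = -299*(-1*(-8))*(-1)/(16*23) = -299*(-1)/(2*23) = -299/16*(-8/23) = 13/2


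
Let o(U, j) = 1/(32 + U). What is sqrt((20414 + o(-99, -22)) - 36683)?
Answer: 2*I*sqrt(18257902)/67 ≈ 127.55*I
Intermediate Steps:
sqrt((20414 + o(-99, -22)) - 36683) = sqrt((20414 + 1/(32 - 99)) - 36683) = sqrt((20414 + 1/(-67)) - 36683) = sqrt((20414 - 1/67) - 36683) = sqrt(1367737/67 - 36683) = sqrt(-1090024/67) = 2*I*sqrt(18257902)/67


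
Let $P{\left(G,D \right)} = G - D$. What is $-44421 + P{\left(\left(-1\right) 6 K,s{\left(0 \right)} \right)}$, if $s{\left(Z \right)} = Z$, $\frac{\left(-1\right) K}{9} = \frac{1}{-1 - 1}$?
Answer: $-44448$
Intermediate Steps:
$K = \frac{9}{2}$ ($K = - \frac{9}{-1 - 1} = - \frac{9}{-2} = \left(-9\right) \left(- \frac{1}{2}\right) = \frac{9}{2} \approx 4.5$)
$-44421 + P{\left(\left(-1\right) 6 K,s{\left(0 \right)} \right)} = -44421 + \left(\left(-1\right) 6 \cdot \frac{9}{2} - 0\right) = -44421 + \left(\left(-6\right) \frac{9}{2} + 0\right) = -44421 + \left(-27 + 0\right) = -44421 - 27 = -44448$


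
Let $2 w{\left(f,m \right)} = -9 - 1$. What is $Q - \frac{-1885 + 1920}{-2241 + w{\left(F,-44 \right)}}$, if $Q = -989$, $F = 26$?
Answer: $- \frac{2221259}{2246} \approx -988.98$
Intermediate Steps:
$w{\left(f,m \right)} = -5$ ($w{\left(f,m \right)} = \frac{-9 - 1}{2} = \frac{1}{2} \left(-10\right) = -5$)
$Q - \frac{-1885 + 1920}{-2241 + w{\left(F,-44 \right)}} = -989 - \frac{-1885 + 1920}{-2241 - 5} = -989 - \frac{35}{-2246} = -989 - 35 \left(- \frac{1}{2246}\right) = -989 - - \frac{35}{2246} = -989 + \frac{35}{2246} = - \frac{2221259}{2246}$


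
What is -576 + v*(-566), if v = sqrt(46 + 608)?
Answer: -576 - 566*sqrt(654) ≈ -15051.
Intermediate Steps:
v = sqrt(654) ≈ 25.573
-576 + v*(-566) = -576 + sqrt(654)*(-566) = -576 - 566*sqrt(654)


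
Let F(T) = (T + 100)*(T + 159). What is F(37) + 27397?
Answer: 54249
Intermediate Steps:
F(T) = (100 + T)*(159 + T)
F(37) + 27397 = (15900 + 37² + 259*37) + 27397 = (15900 + 1369 + 9583) + 27397 = 26852 + 27397 = 54249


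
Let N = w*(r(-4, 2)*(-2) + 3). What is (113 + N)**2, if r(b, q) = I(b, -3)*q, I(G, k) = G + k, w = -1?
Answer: 6724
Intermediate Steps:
r(b, q) = q*(-3 + b) (r(b, q) = (b - 3)*q = (-3 + b)*q = q*(-3 + b))
N = -31 (N = -((2*(-3 - 4))*(-2) + 3) = -((2*(-7))*(-2) + 3) = -(-14*(-2) + 3) = -(28 + 3) = -1*31 = -31)
(113 + N)**2 = (113 - 31)**2 = 82**2 = 6724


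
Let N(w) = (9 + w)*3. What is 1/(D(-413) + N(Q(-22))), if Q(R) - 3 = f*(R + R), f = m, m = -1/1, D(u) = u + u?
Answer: -1/658 ≈ -0.0015198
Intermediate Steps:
D(u) = 2*u
m = -1 (m = -1*1 = -1)
f = -1
Q(R) = 3 - 2*R (Q(R) = 3 - (R + R) = 3 - 2*R)
N(w) = 27 + 3*w
1/(D(-413) + N(Q(-22))) = 1/(2*(-413) + (27 + 3*(3 - 2*(-22)))) = 1/(-826 + (27 + 3*(3 + 44))) = 1/(-826 + (27 + 3*47)) = 1/(-826 + (27 + 141)) = 1/(-826 + 168) = 1/(-658) = -1/658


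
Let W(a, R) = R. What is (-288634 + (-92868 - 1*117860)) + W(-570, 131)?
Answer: -499231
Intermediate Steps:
(-288634 + (-92868 - 1*117860)) + W(-570, 131) = (-288634 + (-92868 - 1*117860)) + 131 = (-288634 + (-92868 - 117860)) + 131 = (-288634 - 210728) + 131 = -499362 + 131 = -499231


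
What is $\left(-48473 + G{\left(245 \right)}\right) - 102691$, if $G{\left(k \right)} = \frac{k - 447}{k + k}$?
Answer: $- \frac{37035281}{245} \approx -1.5116 \cdot 10^{5}$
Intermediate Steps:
$G{\left(k \right)} = \frac{-447 + k}{2 k}$
$\left(-48473 + G{\left(245 \right)}\right) - 102691 = \left(-48473 + \frac{-447 + 245}{2 \cdot 245}\right) - 102691 = \left(-48473 + \frac{1}{2} \cdot \frac{1}{245} \left(-202\right)\right) - 102691 = \left(-48473 - \frac{101}{245}\right) - 102691 = - \frac{11875986}{245} - 102691 = - \frac{37035281}{245}$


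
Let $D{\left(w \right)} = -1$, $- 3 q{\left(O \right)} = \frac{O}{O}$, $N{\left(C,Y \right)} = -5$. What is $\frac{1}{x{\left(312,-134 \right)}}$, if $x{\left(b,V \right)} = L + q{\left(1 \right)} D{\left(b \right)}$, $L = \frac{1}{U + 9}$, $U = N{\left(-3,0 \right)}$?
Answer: $\frac{12}{7} \approx 1.7143$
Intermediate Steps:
$q{\left(O \right)} = - \frac{1}{3}$ ($q{\left(O \right)} = - \frac{O \frac{1}{O}}{3} = \left(- \frac{1}{3}\right) 1 = - \frac{1}{3}$)
$U = -5$
$L = \frac{1}{4}$ ($L = \frac{1}{-5 + 9} = \frac{1}{4} \approx 0.25$)
$x{\left(b,V \right)} = \frac{7}{12}$ ($x{\left(b,V \right)} = \frac{1}{4} - - \frac{1}{3} = \frac{1}{4} + \frac{1}{3} = \frac{7}{12}$)
$\frac{1}{x{\left(312,-134 \right)}} = \frac{1}{\frac{7}{12}} = \frac{12}{7}$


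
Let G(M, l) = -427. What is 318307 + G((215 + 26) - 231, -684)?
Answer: 317880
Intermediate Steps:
318307 + G((215 + 26) - 231, -684) = 318307 - 427 = 317880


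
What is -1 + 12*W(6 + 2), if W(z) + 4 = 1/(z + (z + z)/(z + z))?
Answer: -143/3 ≈ -47.667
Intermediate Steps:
W(z) = -4 + 1/(1 + z) (W(z) = -4 + 1/(z + (z + z)/(z + z)) = -4 + 1/(z + (2*z)/((2*z))) = -4 + 1/(z + (2*z)*(1/(2*z))) = -4 + 1/(z + 1) = -4 + 1/(1 + z))
-1 + 12*W(6 + 2) = -1 + 12*((-3 - 4*(6 + 2))/(1 + (6 + 2))) = -1 + 12*((-3 - 4*8)/(1 + 8)) = -1 + 12*((-3 - 32)/9) = -1 + 12*((⅑)*(-35)) = -1 + 12*(-35/9) = -1 - 140/3 = -143/3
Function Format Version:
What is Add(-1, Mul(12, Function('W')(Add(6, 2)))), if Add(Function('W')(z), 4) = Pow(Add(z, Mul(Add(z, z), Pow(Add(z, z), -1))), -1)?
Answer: Rational(-143, 3) ≈ -47.667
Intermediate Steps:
Function('W')(z) = Add(-4, Pow(Add(1, z), -1)) (Function('W')(z) = Add(-4, Pow(Add(z, Mul(Add(z, z), Pow(Add(z, z), -1))), -1)) = Add(-4, Pow(Add(z, Mul(Mul(2, z), Pow(Mul(2, z), -1))), -1)) = Add(-4, Pow(Add(z, Mul(Mul(2, z), Mul(Rational(1, 2), Pow(z, -1)))), -1)) = Add(-4, Pow(Add(z, 1), -1)) = Add(-4, Pow(Add(1, z), -1)))
Add(-1, Mul(12, Function('W')(Add(6, 2)))) = Add(-1, Mul(12, Mul(Pow(Add(1, Add(6, 2)), -1), Add(-3, Mul(-4, Add(6, 2)))))) = Add(-1, Mul(12, Mul(Pow(Add(1, 8), -1), Add(-3, Mul(-4, 8))))) = Add(-1, Mul(12, Mul(Pow(9, -1), Add(-3, -32)))) = Add(-1, Mul(12, Mul(Rational(1, 9), -35))) = Add(-1, Mul(12, Rational(-35, 9))) = Add(-1, Rational(-140, 3)) = Rational(-143, 3)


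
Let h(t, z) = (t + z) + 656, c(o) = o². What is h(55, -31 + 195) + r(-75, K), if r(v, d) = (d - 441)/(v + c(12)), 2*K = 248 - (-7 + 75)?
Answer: 20008/23 ≈ 869.91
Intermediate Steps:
h(t, z) = 656 + t + z
K = 90 (K = (248 - (-7 + 75))/2 = (248 - 1*68)/2 = (248 - 68)/2 = (½)*180 = 90)
r(v, d) = (-441 + d)/(144 + v) (r(v, d) = (d - 441)/(v + 12²) = (-441 + d)/(v + 144) = (-441 + d)/(144 + v))
h(55, -31 + 195) + r(-75, K) = (656 + 55 + (-31 + 195)) + (-441 + 90)/(144 - 75) = (656 + 55 + 164) - 351/69 = 875 + (1/69)*(-351) = 875 - 117/23 = 20008/23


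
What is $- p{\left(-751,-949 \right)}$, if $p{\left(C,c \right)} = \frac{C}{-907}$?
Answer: $- \frac{751}{907} \approx -0.828$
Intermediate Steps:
$p{\left(C,c \right)} = - \frac{C}{907}$ ($p{\left(C,c \right)} = C \left(- \frac{1}{907}\right) = - \frac{C}{907}$)
$- p{\left(-751,-949 \right)} = - \frac{\left(-1\right) \left(-751\right)}{907} = \left(-1\right) \frac{751}{907} = - \frac{751}{907}$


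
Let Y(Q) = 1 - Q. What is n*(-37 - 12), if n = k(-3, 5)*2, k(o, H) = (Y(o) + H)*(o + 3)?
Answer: 0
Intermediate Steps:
k(o, H) = (3 + o)*(1 + H - o) (k(o, H) = ((1 - o) + H)*(o + 3) = (1 + H - o)*(3 + o) = (3 + o)*(1 + H - o))
n = 0 (n = (3 - 1*(-3)**2 - 2*(-3) + 3*5 + 5*(-3))*2 = (3 - 1*9 + 6 + 15 - 15)*2 = (3 - 9 + 6 + 15 - 15)*2 = 0*2 = 0)
n*(-37 - 12) = 0*(-37 - 12) = 0*(-49) = 0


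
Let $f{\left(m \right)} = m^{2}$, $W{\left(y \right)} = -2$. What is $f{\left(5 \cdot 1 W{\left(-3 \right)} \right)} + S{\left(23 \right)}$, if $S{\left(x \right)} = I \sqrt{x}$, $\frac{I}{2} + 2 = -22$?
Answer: $100 - 48 \sqrt{23} \approx -130.2$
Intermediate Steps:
$I = -48$ ($I = -4 + 2 \left(-22\right) = -4 - 44 = -48$)
$S{\left(x \right)} = - 48 \sqrt{x}$
$f{\left(5 \cdot 1 W{\left(-3 \right)} \right)} + S{\left(23 \right)} = \left(5 \cdot 1 \left(-2\right)\right)^{2} - 48 \sqrt{23} = \left(5 \left(-2\right)\right)^{2} - 48 \sqrt{23} = \left(-10\right)^{2} - 48 \sqrt{23} = 100 - 48 \sqrt{23}$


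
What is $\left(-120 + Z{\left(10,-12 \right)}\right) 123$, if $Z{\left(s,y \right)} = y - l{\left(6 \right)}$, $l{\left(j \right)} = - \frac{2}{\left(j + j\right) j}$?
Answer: $- \frac{194791}{12} \approx -16233.0$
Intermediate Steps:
$l{\left(j \right)} = - \frac{1}{j^{2}}$ ($l{\left(j \right)} = - \frac{2}{2 j j} = - \frac{2}{2 j^{2}} = - 2 \frac{1}{2 j^{2}} = - \frac{1}{j^{2}}$)
$Z{\left(s,y \right)} = \frac{1}{36} + y$ ($Z{\left(s,y \right)} = y - - \frac{1}{36} = y + \frac{1}{36} = \frac{1}{36} + y$)
$\left(-120 + Z{\left(10,-12 \right)}\right) 123 = \left(-120 + \left(\frac{1}{36} - 12\right)\right) 123 = \left(-120 - \frac{431}{36}\right) 123 = \left(- \frac{4751}{36}\right) 123 = - \frac{194791}{12}$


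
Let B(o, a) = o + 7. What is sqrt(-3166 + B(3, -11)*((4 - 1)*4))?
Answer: I*sqrt(3046) ≈ 55.191*I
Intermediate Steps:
B(o, a) = 7 + o
sqrt(-3166 + B(3, -11)*((4 - 1)*4)) = sqrt(-3166 + (7 + 3)*((4 - 1)*4)) = sqrt(-3166 + 10*(3*4)) = sqrt(-3166 + 10*12) = sqrt(-3166 + 120) = sqrt(-3046) = I*sqrt(3046)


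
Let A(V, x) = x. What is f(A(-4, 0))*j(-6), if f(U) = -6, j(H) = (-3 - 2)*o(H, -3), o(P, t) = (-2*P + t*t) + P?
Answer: 450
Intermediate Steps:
o(P, t) = t² - P (o(P, t) = (-2*P + t²) + P = (t² - 2*P) + P = t² - P)
j(H) = -45 + 5*H (j(H) = (-3 - 2)*((-3)² - H) = -5*(9 - H) = -45 + 5*H)
f(A(-4, 0))*j(-6) = -6*(-45 + 5*(-6)) = -6*(-45 - 30) = -6*(-75) = 450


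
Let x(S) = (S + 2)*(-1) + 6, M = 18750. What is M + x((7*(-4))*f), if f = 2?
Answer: 18810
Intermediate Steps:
x(S) = 4 - S (x(S) = (2 + S)*(-1) + 6 = (-2 - S) + 6 = 4 - S)
M + x((7*(-4))*f) = 18750 + (4 - 7*(-4)*2) = 18750 + (4 - (-28)*2) = 18750 + (4 - 1*(-56)) = 18750 + (4 + 56) = 18750 + 60 = 18810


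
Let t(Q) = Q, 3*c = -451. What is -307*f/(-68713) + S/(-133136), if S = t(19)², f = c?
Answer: -18508027331/27444521904 ≈ -0.67438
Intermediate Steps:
c = -451/3 (c = (⅓)*(-451) = -451/3 ≈ -150.33)
f = -451/3 ≈ -150.33
S = 361 (S = 19² = 361)
-307*f/(-68713) + S/(-133136) = -307*(-451/3)/(-68713) + 361/(-133136) = (138457/3)*(-1/68713) + 361*(-1/133136) = -138457/206139 - 361/133136 = -18508027331/27444521904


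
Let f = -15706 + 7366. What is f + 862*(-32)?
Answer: -35924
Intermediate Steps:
f = -8340
f + 862*(-32) = -8340 + 862*(-32) = -8340 - 27584 = -35924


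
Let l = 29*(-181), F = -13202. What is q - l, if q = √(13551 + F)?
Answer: 5249 + √349 ≈ 5267.7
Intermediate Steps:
q = √349 (q = √(13551 - 13202) = √349 ≈ 18.682)
l = -5249
q - l = √349 - 1*(-5249) = √349 + 5249 = 5249 + √349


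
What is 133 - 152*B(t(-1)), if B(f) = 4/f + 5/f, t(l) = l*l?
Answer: -1235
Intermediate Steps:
t(l) = l**2
B(f) = 9/f
133 - 152*B(t(-1)) = 133 - 1368/((-1)**2) = 133 - 1368/1 = 133 - 1368 = -1235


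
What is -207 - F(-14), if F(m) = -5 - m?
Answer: -216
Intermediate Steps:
-207 - F(-14) = -207 - (-5 - 1*(-14)) = -207 - (-5 + 14) = -207 - 1*9 = -207 - 9 = -216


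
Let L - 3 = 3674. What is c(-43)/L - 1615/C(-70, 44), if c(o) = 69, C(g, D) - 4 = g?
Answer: 5942909/242682 ≈ 24.488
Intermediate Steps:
L = 3677 (L = 3 + 3674 = 3677)
C(g, D) = 4 + g
c(-43)/L - 1615/C(-70, 44) = 69/3677 - 1615/(4 - 70) = 69*(1/3677) - 1615/(-66) = 69/3677 - 1615*(-1/66) = 69/3677 + 1615/66 = 5942909/242682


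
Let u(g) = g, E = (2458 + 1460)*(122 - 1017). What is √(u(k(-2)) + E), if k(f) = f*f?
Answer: I*√3506606 ≈ 1872.6*I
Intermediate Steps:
k(f) = f²
E = -3506610 (E = 3918*(-895) = -3506610)
√(u(k(-2)) + E) = √((-2)² - 3506610) = √(4 - 3506610) = √(-3506606) = I*√3506606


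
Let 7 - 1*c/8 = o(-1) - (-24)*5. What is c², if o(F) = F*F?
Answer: 831744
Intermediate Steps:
o(F) = F²
c = -912 (c = 56 - 8*((-1)² - (-24)*5) = 56 - 8*(1 - 8*(-15)) = 56 - 8*(1 + 120) = 56 - 8*121 = 56 - 968 = -912)
c² = (-912)² = 831744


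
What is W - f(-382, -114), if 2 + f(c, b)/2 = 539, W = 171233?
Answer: 170159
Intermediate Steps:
f(c, b) = 1074 (f(c, b) = -4 + 2*539 = -4 + 1078 = 1074)
W - f(-382, -114) = 171233 - 1*1074 = 171233 - 1074 = 170159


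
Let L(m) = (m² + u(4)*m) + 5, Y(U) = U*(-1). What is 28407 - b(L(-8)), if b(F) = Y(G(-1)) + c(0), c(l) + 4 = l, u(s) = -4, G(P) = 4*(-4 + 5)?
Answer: 28415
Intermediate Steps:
G(P) = 4 (G(P) = 4*1 = 4)
Y(U) = -U
L(m) = 5 + m² - 4*m (L(m) = (m² - 4*m) + 5 = 5 + m² - 4*m)
c(l) = -4 + l
b(F) = -8 (b(F) = -1*4 + (-4 + 0) = -4 - 4 = -8)
28407 - b(L(-8)) = 28407 - 1*(-8) = 28407 + 8 = 28415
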